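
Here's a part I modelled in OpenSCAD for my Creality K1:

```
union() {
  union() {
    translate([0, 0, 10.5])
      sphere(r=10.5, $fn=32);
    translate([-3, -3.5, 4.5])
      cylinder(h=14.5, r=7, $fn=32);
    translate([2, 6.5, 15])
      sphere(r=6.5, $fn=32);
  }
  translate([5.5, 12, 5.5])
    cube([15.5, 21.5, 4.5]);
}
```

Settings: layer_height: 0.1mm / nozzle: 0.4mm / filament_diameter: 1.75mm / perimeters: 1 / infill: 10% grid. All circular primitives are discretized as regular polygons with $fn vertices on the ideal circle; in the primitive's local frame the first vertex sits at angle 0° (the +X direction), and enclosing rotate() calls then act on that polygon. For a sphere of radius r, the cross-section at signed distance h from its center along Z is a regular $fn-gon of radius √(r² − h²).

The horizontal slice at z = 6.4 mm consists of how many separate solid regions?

2

At z = 6.4 mm: the r=10.5 sphere slices to a regular 32-gon of circumradius 9.666 (√(r²−h²) with h=4.1 from center); the r=7 cylinder at (-3, -3.5) contributes a regular 32-gon of circumradius 7; the sphere at (2, 6.5) is absent (|z−center|=8.600 > r=6.5); Merging all regions: the regions partially overlap (shared area 133.16 mm²), so overlapping operands fuse into one piece — 1 connected region; the cube at (5.5, 12) is present — its section is the full 15.5×21.5 rectangle; Combining (union): the 2 present regions are separate (no shared area or edge), so areas and boundary lengths simply add and each stays a separate island — 2 connected regions. The result has 2 disconnected regions.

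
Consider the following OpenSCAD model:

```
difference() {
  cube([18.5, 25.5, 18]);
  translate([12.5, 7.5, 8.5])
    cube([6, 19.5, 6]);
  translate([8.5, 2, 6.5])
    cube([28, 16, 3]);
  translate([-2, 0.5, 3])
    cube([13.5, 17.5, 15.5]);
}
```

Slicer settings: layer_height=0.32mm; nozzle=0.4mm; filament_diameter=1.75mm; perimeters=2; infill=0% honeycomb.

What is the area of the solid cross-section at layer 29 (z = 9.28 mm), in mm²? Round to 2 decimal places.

At z = 9.28 mm: the cube (footprint 18.5×25.5) is included at this height (area 471.75 mm²); the 6×19.5 cube at (12.5, 7.5) contributes its full rectangle (area 117.00 mm²); the cube at (8.5, 2) is present — its section is the full 28×16 rectangle (area 448.00 mm²); the 13.5×17.5 cube at (-2, 0.5) contributes its full rectangle (area 236.25 mm²); After the difference (first − rest): starting from the 18.5×25.5 cube (471.75 mm²), the 6×19.5 cube at (12.5, 7.5) partially overlaps it — only the 108.00 mm² overlap (of its 117.00 mm²) is removed, clipping the outline; the 28×16 cube at (8.5, 2) partially overlaps it — only the 97.00 mm² overlap (of its 448.00 mm²) is removed, clipping the outline; the 13.5×17.5 cube at (-2, 0.5) partially overlaps it — only the 153.25 mm² overlap (of its 236.25 mm²) is removed, clipping the outline — area = 113.50 mm². Overall, the cross-section has 2 separate islands. Net area = 113.50 mm².

113.50 mm²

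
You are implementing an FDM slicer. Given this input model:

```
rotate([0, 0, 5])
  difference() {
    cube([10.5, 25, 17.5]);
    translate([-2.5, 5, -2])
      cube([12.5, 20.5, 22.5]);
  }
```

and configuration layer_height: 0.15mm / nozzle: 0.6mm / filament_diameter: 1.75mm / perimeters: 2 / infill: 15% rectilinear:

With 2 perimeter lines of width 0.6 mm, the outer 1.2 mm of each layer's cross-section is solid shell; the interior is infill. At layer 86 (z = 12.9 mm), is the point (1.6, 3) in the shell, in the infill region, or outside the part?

infill

At z = 12.9 mm: the 10.5×25 cube contributes its full rectangle; the 12.5×20.5 cube at (-2.5, 5) contributes its full rectangle; Taking the first minus the rest: starting from the 10.5×25 cube, the 12.5×20.5 cube at (-2.5, 5) partially overlaps it — only the 200.00 mm² overlap (of its 256.25 mm²) is removed, clipping the outline — 1 connected region; (rotated 5° about Z; rotation is an isometry so areas/perimeters/island counts are preserved). Overall, the cross-section is a single solid region. Undo the 5° rotation: the query point maps to (1.855, 2.849) in the un-rotated model frame. The nearest boundary edge runs (0.00, 0.00)→(0.00, 5.00); distance from the point to it = 1.86 mm. The point is inside the cross-section and 1.86 mm from the nearest boundary — more than the 1.2 mm shell width (2 × 0.6), so it's in the infill interior.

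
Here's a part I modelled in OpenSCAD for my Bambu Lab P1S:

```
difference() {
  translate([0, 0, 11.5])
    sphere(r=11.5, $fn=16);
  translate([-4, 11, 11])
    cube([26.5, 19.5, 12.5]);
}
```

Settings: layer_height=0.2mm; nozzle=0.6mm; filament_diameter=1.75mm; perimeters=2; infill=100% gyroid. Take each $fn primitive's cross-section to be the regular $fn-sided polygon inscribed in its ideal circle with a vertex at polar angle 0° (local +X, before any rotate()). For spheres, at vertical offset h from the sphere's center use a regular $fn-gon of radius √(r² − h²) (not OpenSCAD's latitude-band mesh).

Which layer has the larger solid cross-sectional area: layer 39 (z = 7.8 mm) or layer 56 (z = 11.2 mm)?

Layer 39 (z = 7.8): the r=11.5 sphere contributes a regular 16-gon of circumradius √(11.5²−3.7²) = 10.889 (area = (16/2)·10.889²·sin(360°/16) = 362.97 mm²); the cube at (-4, 11) is not intersected at this z (z outside [11, 23.5]); Taking the first minus the rest: none of the subtracted shapes is present at this height, so the r=11.5 sphere is unchanged — area = 362.97 mm². So its area = 362.97 mm². Layer 56 (z = 11.2): the sphere: section is a regular 16-gon, circumradius = √(r²−h²) = √(11.5²−0.3²) = 11.496 (area = (16/2)·11.496²·sin(360°/16) = 404.60 mm²); the cube at (-4, 11) is present — its section is the full 26.5×19.5 rectangle (area 516.75 mm²); After the difference (first − rest): starting from the r=11.5 sphere (404.60 mm²), the 26.5×19.5 cube at (-4, 11) partially overlaps it — only the 1.24 mm² overlap (of its 516.75 mm²) is removed, clipping the outline — area = 403.37 mm². So its area = 403.37 mm². Layer 56 is larger (403.37 vs 362.97 mm²).

layer 56 (z = 11.2 mm)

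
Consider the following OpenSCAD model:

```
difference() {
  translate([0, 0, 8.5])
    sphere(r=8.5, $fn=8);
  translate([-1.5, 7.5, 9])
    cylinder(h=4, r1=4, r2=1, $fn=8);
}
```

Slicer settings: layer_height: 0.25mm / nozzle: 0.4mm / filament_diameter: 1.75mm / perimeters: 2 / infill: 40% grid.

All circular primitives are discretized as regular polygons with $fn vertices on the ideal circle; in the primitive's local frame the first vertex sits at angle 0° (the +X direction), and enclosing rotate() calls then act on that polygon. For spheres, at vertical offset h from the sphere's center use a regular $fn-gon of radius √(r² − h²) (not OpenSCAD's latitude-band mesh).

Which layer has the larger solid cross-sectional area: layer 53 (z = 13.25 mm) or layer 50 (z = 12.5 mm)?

Layer 53 (z = 13.25): the r=8.5 sphere slices to a regular 8-gon of circumradius 7.049 (√(r²−h²) with h=4.75 from center) (area = (8/2)·7.049²·sin(360°/8) = 140.54 mm²); the cone at (-1.5, 7.5) does not reach this height (z outside [9, 13]); After the difference (first − rest): none of the subtracted shapes is present at this height, so the r=8.5 sphere is unchanged — area = 140.54 mm². So its area = 140.54 mm². Layer 50 (z = 12.5): the r=8.5 sphere slices to a regular 8-gon of circumradius 7.500 (√(r²−h²) with h=4 from center) (area = (8/2)·7.500²·sin(360°/8) = 159.10 mm²); the cone at (-1.5, 7.5) (r1=4→r2=1) has section circumradius 1.375 here — a regular 8-gon (area = (8/2)·1.375²·sin(360°/8) = 5.35 mm²); Taking the first minus the rest: starting from the r=8.5 sphere (159.10 mm²), the cone at (-1.5, 7.5) partially overlaps it — only the 1.22 mm² overlap (of its 5.35 mm²) is removed, clipping the outline — area = 157.88 mm². So its area = 157.88 mm². Layer 50 is larger (157.88 vs 140.54 mm²).

layer 50 (z = 12.5 mm)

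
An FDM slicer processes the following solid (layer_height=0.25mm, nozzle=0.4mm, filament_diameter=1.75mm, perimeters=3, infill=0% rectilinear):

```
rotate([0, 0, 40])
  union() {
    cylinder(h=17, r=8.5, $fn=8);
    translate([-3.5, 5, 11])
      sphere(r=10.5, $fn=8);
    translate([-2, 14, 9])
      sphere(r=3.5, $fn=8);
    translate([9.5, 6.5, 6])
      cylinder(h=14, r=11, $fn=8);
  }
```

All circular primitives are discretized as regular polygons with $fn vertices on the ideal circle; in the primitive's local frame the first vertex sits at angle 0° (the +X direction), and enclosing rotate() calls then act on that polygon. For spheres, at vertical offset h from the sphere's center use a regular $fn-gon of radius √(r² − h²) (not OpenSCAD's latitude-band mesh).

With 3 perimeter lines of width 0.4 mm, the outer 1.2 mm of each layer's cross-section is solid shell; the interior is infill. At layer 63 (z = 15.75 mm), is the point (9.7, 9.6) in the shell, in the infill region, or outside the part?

At z = 15.75 mm: the cylinder: section is a regular 8-gon, circumradius r=8.5; the sphere at (-3.5, 5): section is a regular 8-gon, circumradius = √(r²−h²) = √(10.5²−4.75²) = 9.364; the sphere at (-2, 14) is absent (|z−center|=6.750 > r=3.5); the cylinder at (9.5, 6.5): section is a regular 8-gon, circumradius r=11; Merging all regions: the regions partially overlap (shared area 211.68 mm²), so overlapping operands fuse into one piece — 1 connected region; (rotated 40° about Z; rotation is an isometry so areas/perimeters/island counts are preserved). Overall, the cross-section is a single solid region. Undo the 40° rotation: the query point maps to (13.601, 1.119) in the un-rotated model frame. The nearest boundary edge runs (17.28, -1.28)→(9.50, -4.50); distance from the point to it = 3.62 mm. The point is inside the cross-section and 3.62 mm from the nearest boundary — more than the 1.2 mm shell width (3 × 0.4), so it's in the infill interior.

infill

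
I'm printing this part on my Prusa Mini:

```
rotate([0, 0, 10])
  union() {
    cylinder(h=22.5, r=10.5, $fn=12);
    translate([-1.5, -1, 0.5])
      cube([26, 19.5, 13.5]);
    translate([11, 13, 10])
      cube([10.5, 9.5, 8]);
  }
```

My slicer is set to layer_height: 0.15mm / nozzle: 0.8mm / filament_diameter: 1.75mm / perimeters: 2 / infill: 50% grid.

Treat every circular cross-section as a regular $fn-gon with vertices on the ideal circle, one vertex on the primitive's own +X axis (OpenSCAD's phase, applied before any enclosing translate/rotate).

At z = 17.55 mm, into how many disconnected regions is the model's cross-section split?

At z = 17.55 mm: the r=10.5 cylinder contributes a regular 12-gon of circumradius 10.5; the cube at (-1.5, -1) is not intersected at this z (z outside [0.5, 14]); the cube at (11, 13) (footprint 10.5×9.5) is included at this height; Combining (union): the 2 present regions are separate (no shared area or edge), so areas and boundary lengths simply add and each stays a separate island — 2 connected regions; (whole slice rotated 10° about Z — lengths, areas and connectivity unchanged). The result has 2 disconnected regions.

2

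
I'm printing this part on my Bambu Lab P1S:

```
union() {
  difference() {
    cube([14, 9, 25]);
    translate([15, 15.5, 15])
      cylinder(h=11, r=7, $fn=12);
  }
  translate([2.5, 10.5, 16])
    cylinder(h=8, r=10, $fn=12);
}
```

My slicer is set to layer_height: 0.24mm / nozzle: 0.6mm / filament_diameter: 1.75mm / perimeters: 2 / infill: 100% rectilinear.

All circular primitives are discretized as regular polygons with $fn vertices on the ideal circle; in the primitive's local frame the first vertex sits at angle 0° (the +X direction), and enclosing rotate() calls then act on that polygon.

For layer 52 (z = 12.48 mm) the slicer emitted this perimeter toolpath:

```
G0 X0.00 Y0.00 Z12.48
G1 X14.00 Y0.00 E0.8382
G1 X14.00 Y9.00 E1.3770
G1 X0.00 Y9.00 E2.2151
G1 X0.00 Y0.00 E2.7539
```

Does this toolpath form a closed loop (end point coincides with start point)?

Start point (G0): (0.00, 0.00). End point (last G1): the path returns to the start — closed.

yes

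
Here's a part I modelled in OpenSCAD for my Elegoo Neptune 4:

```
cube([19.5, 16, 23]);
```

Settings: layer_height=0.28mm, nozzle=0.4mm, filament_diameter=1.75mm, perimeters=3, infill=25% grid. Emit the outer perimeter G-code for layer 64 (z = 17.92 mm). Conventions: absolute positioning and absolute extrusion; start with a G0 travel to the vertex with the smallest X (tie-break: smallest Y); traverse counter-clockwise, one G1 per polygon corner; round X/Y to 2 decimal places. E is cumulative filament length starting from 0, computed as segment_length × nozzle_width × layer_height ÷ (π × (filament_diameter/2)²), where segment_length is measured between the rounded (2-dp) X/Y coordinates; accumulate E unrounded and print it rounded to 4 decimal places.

G0 X0.00 Y0.00 Z17.92
G1 X19.50 Y0.00 E0.9080
G1 X19.50 Y16.00 E1.6530
G1 X0.00 Y16.00 E2.5610
G1 X0.00 Y0.00 E3.3061

At z = 17.92 mm: the cube (footprint 19.5×16) is included at this height. The outline is a single polygon with 4 vertices. Extrusion per mm of travel: 0.4 × 0.28 / (π × 0.875²) = 0.046564. Accumulating E over each segment gives final E = 3.3061.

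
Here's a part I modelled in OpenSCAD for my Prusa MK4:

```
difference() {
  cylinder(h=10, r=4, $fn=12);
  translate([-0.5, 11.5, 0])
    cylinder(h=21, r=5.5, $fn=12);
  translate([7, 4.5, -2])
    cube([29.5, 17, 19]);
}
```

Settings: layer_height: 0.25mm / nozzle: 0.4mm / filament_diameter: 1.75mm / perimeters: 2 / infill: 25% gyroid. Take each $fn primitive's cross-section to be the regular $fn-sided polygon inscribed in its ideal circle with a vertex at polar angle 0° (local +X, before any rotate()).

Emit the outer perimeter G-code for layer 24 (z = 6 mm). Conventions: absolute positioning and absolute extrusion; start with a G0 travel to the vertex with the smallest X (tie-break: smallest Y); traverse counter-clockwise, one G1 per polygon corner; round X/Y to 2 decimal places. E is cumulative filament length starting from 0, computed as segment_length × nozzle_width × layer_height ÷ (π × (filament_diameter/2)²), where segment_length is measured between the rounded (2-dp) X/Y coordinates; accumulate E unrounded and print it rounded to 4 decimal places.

G0 X-4.00 Y0.00 Z6.00
G1 X-3.46 Y-2.00 E0.0861
G1 X-2.00 Y-3.46 E0.1720
G1 X0.00 Y-4.00 E0.2581
G1 X2.00 Y-3.46 E0.3442
G1 X3.46 Y-2.00 E0.4301
G1 X4.00 Y0.00 E0.5162
G1 X3.46 Y2.00 E0.6023
G1 X2.00 Y3.46 E0.6882
G1 X0.00 Y4.00 E0.7743
G1 X-2.00 Y3.46 E0.8604
G1 X-3.46 Y2.00 E0.9463
G1 X-4.00 Y0.00 E1.0324

At z = 6 mm: the r=4 cylinder contributes a regular 12-gon of circumradius 4; the r=5.5 cylinder at (-0.5, 11.5) gives a regular 12-gon of circumradius 5.5 (constant along its height); the 29.5×17 cube at (7, 4.5) contributes its full rectangle; Taking the first minus the rest: starting from the r=4 cylinder, the r=5.5 cylinder at (-0.5, 11.5) misses the remaining region (no effect); the 29.5×17 cube at (7, 4.5) misses the remaining region (no effect) — 1 connected region. The outline is a single polygon with 12 vertices. Extrusion per mm of travel: 0.4 × 0.25 / (π × 0.875²) = 0.041575. Accumulating E over each segment gives final E = 1.0324.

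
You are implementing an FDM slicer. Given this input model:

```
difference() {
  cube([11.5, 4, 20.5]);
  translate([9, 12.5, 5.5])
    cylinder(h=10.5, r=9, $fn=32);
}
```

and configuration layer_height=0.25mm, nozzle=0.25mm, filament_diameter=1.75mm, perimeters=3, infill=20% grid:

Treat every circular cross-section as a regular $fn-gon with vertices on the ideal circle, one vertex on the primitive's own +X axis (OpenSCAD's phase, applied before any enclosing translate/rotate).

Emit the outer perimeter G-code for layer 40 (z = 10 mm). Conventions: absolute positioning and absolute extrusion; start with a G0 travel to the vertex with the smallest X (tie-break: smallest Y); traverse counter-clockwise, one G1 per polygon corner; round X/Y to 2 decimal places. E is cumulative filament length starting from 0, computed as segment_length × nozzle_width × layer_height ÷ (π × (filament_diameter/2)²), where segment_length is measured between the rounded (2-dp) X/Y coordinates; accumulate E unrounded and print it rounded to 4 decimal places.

At z = 10 mm: the cube is present — its section is the full 11.5×4 rectangle; the cylinder at (9, 12.5): section is a regular 32-gon, circumradius r=9; Taking the first minus the rest: starting from the 11.5×4 cube, the r=9 cylinder at (9, 12.5) partially overlaps it — only the 1.79 mm² overlap (of its 252.84 mm²) is removed, clipping the outline — 1 connected region. The outline is a single polygon with 8 vertices. Extrusion per mm of travel: 0.25 × 0.25 / (π × 0.875²) = 0.025984. Accumulating E over each segment gives final E = 0.8055.

G0 X0.00 Y0.00 Z10.00
G1 X11.50 Y0.00 E0.2988
G1 X11.50 Y3.90 E0.4002
G1 X10.76 Y3.67 E0.4203
G1 X9.00 Y3.50 E0.4662
G1 X7.24 Y3.67 E0.5122
G1 X6.17 Y4.00 E0.5413
G1 X0.00 Y4.00 E0.7016
G1 X0.00 Y0.00 E0.8055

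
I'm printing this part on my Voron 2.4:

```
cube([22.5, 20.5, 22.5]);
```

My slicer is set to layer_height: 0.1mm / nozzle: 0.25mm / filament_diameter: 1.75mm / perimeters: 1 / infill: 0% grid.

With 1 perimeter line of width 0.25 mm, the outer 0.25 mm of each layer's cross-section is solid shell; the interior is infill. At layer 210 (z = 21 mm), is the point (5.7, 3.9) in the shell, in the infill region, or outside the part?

infill

At z = 21 mm: the cube is present — its section is the full 22.5×20.5 rectangle. Overall, the cross-section is a single solid region. The nearest boundary edge runs (0.00, 0.00)→(22.50, 0.00); distance from the point to it = 3.90 mm. The point is inside the cross-section and 3.90 mm from the nearest boundary — more than the 0.25 mm shell width (1 × 0.25), so it's in the infill interior.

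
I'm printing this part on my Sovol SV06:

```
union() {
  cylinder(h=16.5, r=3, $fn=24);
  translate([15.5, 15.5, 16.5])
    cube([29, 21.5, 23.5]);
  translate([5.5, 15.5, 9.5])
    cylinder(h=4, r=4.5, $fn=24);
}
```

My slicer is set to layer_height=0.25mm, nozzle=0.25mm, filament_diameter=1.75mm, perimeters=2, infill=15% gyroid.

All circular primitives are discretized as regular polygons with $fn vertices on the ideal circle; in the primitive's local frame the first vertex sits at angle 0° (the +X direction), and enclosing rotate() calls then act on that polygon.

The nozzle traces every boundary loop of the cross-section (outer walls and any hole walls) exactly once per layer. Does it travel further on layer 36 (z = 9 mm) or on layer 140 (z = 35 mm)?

layer 140 (z = 35 mm)

Layer 36 (z = 9): the cylinder: section is a regular 24-gon, circumradius r=3 (perimeter = 2·24·3.000·sin(180°/24) = 18.80 mm); the cube at (15.5, 15.5) is not intersected at this z (z outside [16.5, 40]); the cylinder at (5.5, 15.5) is not intersected at this z (z outside [9.5, 13.5]); Taking the union: only the r=3 cylinder is present, so the union is just that shape — boundary = 18.80 mm. So its perimeter = 18.80 mm. Layer 140 (z = 35): the cylinder is absent (z outside [0, 16.5]); the cube at (15.5, 15.5) (footprint 29×21.5) is included at this height (perimeter 101.00 mm); the cylinder at (5.5, 15.5) is absent (z outside [9.5, 13.5]); Combining (union): only the 29×21.5 cube at (15.5, 15.5) is present, so the union is just that shape — boundary = 101.00 mm. So its perimeter = 101.00 mm. Layer 140 is larger (101.00 vs 18.80 mm).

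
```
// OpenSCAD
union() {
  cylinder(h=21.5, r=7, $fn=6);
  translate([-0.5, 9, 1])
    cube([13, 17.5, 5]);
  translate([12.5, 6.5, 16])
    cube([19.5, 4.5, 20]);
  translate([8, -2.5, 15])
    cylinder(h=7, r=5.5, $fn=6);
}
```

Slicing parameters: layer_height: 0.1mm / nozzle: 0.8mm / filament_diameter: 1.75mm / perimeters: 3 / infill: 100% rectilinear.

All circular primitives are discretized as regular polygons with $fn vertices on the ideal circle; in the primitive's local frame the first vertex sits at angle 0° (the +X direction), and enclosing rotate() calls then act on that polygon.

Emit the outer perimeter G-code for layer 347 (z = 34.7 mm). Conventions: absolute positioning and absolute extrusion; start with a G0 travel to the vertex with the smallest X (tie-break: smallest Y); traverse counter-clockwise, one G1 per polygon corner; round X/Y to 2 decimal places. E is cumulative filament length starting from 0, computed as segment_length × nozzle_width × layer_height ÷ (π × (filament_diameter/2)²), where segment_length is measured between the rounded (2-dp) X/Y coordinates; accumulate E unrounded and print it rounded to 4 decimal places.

G0 X12.50 Y6.50 Z34.70
G1 X32.00 Y6.50 E0.6486
G1 X32.00 Y11.00 E0.7982
G1 X12.50 Y11.00 E1.4468
G1 X12.50 Y6.50 E1.5965

At z = 34.7 mm: the cylinder is not intersected at this z (z outside [0, 21.5]); the cube at (-0.5, 9) is absent (z outside [1, 6]); the cube at (12.5, 6.5) is present — its section is the full 19.5×4.5 rectangle; the cylinder at (8, -2.5) is not intersected at this z (z outside [15, 22]); Merging all regions: only the 19.5×4.5 cube at (12.5, 6.5) is present, so the union is just that shape — 1 connected region. The outline is a single polygon with 4 vertices. Extrusion per mm of travel: 0.8 × 0.1 / (π × 0.875²) = 0.033260. Accumulating E over each segment gives final E = 1.5965.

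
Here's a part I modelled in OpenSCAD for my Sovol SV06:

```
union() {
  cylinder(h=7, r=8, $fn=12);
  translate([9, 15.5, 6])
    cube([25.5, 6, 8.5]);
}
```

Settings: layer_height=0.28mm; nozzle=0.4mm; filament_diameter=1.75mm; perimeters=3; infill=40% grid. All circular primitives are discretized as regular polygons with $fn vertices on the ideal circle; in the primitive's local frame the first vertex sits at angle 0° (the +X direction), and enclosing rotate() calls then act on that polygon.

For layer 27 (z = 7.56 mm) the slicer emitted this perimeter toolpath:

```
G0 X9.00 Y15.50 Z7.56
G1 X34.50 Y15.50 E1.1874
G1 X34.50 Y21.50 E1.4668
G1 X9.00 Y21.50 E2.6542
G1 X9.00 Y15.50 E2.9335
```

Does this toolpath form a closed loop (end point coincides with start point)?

yes

Start point (G0): (9.00, 15.50). End point (last G1): the path returns to the start — closed.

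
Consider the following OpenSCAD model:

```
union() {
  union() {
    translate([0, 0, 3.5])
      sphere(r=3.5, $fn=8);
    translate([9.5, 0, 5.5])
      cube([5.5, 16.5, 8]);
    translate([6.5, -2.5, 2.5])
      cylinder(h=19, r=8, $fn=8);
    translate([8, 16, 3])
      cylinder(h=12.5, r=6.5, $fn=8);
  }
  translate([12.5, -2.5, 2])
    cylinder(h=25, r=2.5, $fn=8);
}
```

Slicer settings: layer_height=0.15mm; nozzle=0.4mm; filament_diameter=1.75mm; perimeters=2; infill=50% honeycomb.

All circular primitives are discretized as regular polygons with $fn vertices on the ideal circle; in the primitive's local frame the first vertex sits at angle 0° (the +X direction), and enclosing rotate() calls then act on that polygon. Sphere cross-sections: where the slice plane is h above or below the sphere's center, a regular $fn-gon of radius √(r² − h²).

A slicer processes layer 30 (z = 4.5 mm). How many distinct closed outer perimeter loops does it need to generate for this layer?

At z = 4.5 mm: the r=3.5 sphere contributes a regular 8-gon of circumradius √(3.5²−1²) = 3.354; the cube at (9.5, 0) is absent (z outside [5.5, 13.5]); the r=8 cylinder at (6.5, -2.5) gives a regular 8-gon of circumradius 8 (constant along its height); the r=6.5 cylinder at (8, 16) contributes a regular 8-gon of circumradius 6.5; Combining (union): the regions partially overlap (shared area 18.55 mm²), so overlapping operands fuse into one piece — 2 connected regions; the r=2.5 cylinder at (12.5, -2.5) contributes a regular 8-gon of circumradius 2.5; Taking the union: the regions partially overlap (shared area 15.78 mm²), so overlapping operands fuse into one piece — 2 connected regions. The result has 2 disconnected regions.

2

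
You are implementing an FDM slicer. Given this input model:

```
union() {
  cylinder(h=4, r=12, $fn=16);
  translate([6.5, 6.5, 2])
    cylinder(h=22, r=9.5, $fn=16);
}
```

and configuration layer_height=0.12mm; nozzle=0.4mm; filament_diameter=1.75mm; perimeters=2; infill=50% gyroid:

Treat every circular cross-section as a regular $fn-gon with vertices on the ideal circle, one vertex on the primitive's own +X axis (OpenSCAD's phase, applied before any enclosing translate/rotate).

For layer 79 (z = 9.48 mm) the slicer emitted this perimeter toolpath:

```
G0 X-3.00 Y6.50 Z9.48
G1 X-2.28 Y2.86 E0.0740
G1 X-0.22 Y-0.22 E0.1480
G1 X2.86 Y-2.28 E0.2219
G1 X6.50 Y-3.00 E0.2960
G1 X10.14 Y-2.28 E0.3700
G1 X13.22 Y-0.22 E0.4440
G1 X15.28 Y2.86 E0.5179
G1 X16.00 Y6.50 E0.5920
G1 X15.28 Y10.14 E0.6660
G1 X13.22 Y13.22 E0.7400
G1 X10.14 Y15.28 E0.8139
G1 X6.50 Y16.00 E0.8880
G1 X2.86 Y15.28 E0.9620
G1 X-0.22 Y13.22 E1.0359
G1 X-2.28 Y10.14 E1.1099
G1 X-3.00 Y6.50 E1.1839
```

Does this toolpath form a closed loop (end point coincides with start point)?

Start point (G0): (-3.00, 6.50). End point (last G1): the path returns to the start — closed.

yes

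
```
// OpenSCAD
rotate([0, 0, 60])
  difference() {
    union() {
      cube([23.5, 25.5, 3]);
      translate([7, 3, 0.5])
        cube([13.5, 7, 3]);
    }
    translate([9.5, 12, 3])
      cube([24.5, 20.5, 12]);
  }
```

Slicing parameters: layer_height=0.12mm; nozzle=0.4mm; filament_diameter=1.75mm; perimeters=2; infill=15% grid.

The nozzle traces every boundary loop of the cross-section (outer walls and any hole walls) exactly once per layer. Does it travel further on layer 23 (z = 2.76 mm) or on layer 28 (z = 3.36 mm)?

Layer 23 (z = 2.76): the 23.5×25.5 cube contributes its full rectangle (perimeter 98.00 mm); the cube at (7, 3) (footprint 13.5×7) is included at this height (perimeter 41.00 mm); Merging all regions: the 13.5×7 cube at (7, 3) lies entirely inside the 23.5×25.5 cube, so the union is just the 23.5×25.5 cube — boundary = 98.00 mm; the cube at (9.5, 12) does not reach this height (z outside [3, 15]); Taking the first minus the rest: none of the subtracted shapes is present at this height, so the result so far is unchanged — boundary = 98.00 mm; (whole slice rotated 60° about Z — lengths, areas and connectivity unchanged). So its perimeter = 98.00 mm. Layer 28 (z = 3.36): the cube is absent (z outside [0, 3]); the cube at (7, 3) is present — its section is the full 13.5×7 rectangle (perimeter 41.00 mm); Merging all regions: only the 13.5×7 cube at (7, 3) is present, so the union is just that shape — boundary = 41.00 mm; the 24.5×20.5 cube at (9.5, 12) contributes its full rectangle (perimeter 90.00 mm); Taking the first minus the rest: starting from the result so far, the 24.5×20.5 cube at (9.5, 12) misses the remaining region (no effect) — boundary = 41.00 mm; (rotated 60° about Z; rotation is an isometry so areas/perimeters/island counts are preserved). So its perimeter = 41.00 mm. Layer 23 is larger (98.00 vs 41.00 mm).

layer 23 (z = 2.76 mm)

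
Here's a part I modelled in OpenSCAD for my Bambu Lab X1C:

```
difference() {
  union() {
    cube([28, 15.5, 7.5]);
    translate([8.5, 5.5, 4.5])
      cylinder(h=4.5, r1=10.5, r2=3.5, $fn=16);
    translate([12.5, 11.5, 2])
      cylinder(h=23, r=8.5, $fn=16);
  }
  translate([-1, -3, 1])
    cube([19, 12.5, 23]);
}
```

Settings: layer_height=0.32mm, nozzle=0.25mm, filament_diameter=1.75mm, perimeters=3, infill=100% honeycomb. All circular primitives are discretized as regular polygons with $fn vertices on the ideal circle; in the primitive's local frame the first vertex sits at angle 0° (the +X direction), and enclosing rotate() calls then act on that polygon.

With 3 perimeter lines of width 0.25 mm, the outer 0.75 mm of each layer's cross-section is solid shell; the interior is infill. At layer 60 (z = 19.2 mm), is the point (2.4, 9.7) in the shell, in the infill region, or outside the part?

outside

At z = 19.2 mm: the cube does not reach this height (z outside [0, 7.5]); the cone at (8.5, 5.5) is absent (z outside [4.5, 9]); the r=8.5 cylinder at (12.5, 11.5) contributes a regular 16-gon of circumradius 8.5; Taking the union: only the r=8.5 cylinder at (12.5, 11.5) is present, so the union is just that shape — 1 connected region; the cube at (-1, -3) is present — its section is the full 19×12.5 rectangle; Taking the first minus the rest: starting from the result so far, the 19×12.5 cube at (-1, -3) partially overlaps it — only the 70.25 mm² overlap (of its 237.50 mm²) is removed, clipping the outline — 1 connected region. Overall, the cross-section is a single solid region. The nearest boundary edge runs (4.40, 9.50)→(4.00, 11.50); distance from the point to it = 1.92 mm. The point is not inside any of the regions above, so it lies outside the cross-section (1.92 mm from the nearest boundary).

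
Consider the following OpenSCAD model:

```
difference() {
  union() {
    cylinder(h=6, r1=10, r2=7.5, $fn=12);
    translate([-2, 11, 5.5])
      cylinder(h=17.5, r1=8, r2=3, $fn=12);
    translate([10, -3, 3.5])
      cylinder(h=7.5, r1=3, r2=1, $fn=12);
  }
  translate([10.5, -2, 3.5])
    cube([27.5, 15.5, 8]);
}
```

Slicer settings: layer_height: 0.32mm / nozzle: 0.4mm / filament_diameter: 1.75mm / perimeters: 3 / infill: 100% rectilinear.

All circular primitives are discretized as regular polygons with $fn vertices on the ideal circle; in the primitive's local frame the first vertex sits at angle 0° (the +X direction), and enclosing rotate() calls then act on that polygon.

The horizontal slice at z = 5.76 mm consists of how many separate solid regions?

2

At z = 5.76 mm: the cone (r1=10→r2=7.5) has section circumradius 7.600 here — a regular 12-gon; the cone at (-2, 11): at t=0.015 of its height the radius interpolates to r₁+(r₂−r₁)t = 7.926, giving a regular 12-gon of that circumradius; the cone at (10, -3): at t=0.301 of its height the radius interpolates to r₁+(r₂−r₁)t = 2.397, giving a regular 12-gon of that circumradius; Combining (union): the regions partially overlap (shared area 28.04 mm²), so overlapping operands fuse into one piece — 2 connected regions; the cube at (10.5, -2) (footprint 27.5×15.5) is included at this height; Taking the first minus the rest: starting from the result so far, the 27.5×15.5 cube at (10.5, -2) partially overlaps it — only the 1.38 mm² overlap (of its 426.25 mm²) is removed, clipping the outline — 2 connected regions. The result has 2 disconnected regions.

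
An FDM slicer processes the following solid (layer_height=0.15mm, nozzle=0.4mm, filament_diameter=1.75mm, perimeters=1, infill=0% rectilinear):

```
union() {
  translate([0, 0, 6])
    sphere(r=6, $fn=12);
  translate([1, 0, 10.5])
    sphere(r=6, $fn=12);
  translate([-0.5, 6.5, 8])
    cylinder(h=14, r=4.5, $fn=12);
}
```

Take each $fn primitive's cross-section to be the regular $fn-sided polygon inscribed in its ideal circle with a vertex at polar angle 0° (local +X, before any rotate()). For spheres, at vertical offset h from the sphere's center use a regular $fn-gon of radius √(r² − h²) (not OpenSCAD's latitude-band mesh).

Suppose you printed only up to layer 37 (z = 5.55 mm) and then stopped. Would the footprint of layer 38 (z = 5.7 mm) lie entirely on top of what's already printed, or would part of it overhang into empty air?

entirely on top

Compare the two slices. At z = 5.55: the r=6 sphere contributes a regular 12-gon of circumradius √(6²−0.45²) = 5.983 (area = (12/2)·5.983²·sin(360°/12) = 107.39 mm²); the r=6 sphere at (1, 0) contributes a regular 12-gon of circumradius √(6²−4.95²) = 3.391 (area = (12/2)·3.391²·sin(360°/12) = 34.49 mm²); the cylinder at (-0.5, 6.5) does not reach this height (z outside [8, 22]); Merging all regions: the r=6 sphere at (1, 0) lies entirely inside the r=6 sphere, so the union is just the r=6 sphere — area = 107.39 mm². At z = 5.7: the r=6 sphere slices to a regular 12-gon of circumradius 5.992 (√(r²−h²) with h=0.3 from center) (area = (12/2)·5.992²·sin(360°/12) = 107.73 mm²); the sphere at (1, 0): section is a regular 12-gon, circumradius = √(r²−h²) = √(6²−4.8²) = 3.600 (area = (12/2)·3.600²·sin(360°/12) = 38.88 mm²); the cylinder at (-0.5, 6.5) does not reach this height (z outside [8, 22]); Merging all regions: the r=6 sphere at (1, 0) lies entirely inside the r=6 sphere, so the union is just the r=6 sphere — area = 107.73 mm². Checking containment: the cross-section at z = 5.7 is a subset of the cross-section at z = 5.55.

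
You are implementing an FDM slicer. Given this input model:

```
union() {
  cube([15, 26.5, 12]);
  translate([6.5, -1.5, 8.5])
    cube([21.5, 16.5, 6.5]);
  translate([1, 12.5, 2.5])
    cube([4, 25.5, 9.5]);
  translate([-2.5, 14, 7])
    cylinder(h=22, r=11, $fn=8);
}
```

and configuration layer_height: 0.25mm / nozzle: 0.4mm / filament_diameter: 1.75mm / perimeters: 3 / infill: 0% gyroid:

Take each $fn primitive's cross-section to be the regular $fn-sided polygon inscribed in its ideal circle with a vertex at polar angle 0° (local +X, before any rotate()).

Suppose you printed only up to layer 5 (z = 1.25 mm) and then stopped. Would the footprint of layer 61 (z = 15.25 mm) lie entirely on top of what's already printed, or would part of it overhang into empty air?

part overhangs

Compare the two slices. At z = 1.25: the cube (footprint 15×26.5) is included at this height (area 397.50 mm²); the cube at (6.5, -1.5) is absent (z outside [8.5, 15]); the cube at (1, 12.5) does not reach this height (z outside [2.5, 12]); the cylinder at (-2.5, 14) is absent (z outside [7, 29]); Taking the union: only the 15×26.5 cube is present, so the union is just that shape — area = 397.50 mm². At z = 15.25: the cube does not reach this height (z outside [0, 12]); the cube at (6.5, -1.5) is absent (z outside [8.5, 15]); the cube at (1, 12.5) does not reach this height (z outside [2.5, 12]); the r=11 cylinder at (-2.5, 14) contributes a regular 8-gon of circumradius 11 (area = (8/2)·11.000²·sin(360°/8) = 342.24 mm²); Combining (union): only the r=11 cylinder at (-2.5, 14) is present, so the union is just that shape — area = 342.24 mm². Checking containment: at z = 15.25 the cross-section extends beyond the z = 1.25 cross-section by about 223.53 mm².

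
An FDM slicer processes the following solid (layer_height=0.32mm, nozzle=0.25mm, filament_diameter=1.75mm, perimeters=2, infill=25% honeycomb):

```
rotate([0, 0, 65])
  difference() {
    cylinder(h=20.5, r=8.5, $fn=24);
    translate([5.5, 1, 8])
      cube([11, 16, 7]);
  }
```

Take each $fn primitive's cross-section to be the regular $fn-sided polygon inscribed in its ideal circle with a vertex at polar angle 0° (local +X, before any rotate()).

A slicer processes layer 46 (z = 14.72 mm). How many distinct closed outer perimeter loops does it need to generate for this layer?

At z = 14.72 mm: the r=8.5 cylinder gives a regular 24-gon of circumradius 8.5 (constant along its height); the 11×16 cube at (5.5, 1) contributes its full rectangle; Subtracting the remaining from the first: starting from the r=8.5 cylinder, the 11×16 cube at (5.5, 1) partially overlaps it — only the 10.22 mm² overlap (of its 176.00 mm²) is removed, clipping the outline — 1 connected region; (rotated 65° about Z; rotation is an isometry so areas/perimeters/island counts are preserved). The result has 1 disconnected region.

1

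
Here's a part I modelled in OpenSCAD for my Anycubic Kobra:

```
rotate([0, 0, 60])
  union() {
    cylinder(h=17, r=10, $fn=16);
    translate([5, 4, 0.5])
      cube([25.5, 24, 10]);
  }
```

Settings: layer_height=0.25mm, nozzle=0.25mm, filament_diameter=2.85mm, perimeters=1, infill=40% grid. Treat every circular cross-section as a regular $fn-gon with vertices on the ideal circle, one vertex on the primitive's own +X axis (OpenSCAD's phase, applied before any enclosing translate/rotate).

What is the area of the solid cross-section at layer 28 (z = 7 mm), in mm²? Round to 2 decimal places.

At z = 7 mm: the r=10 cylinder contributes a regular 16-gon of circumradius 10 (area = (16/2)·10.000²·sin(360°/16) = 306.15 mm²); the cube at (5, 4) is present — its section is the full 25.5×24 rectangle (area 612.00 mm²); Combining (union): the regions partially overlap — summed areas 918.15 mm² minus the doubly-counted overlap 10.94 mm² gives 907.20 mm² — area = 907.20 mm²; (rotated 60° about Z; rotation is an isometry so areas/perimeters/island counts are preserved). Overall, the cross-section is a single solid region. Net area = 907.20 mm².

907.20 mm²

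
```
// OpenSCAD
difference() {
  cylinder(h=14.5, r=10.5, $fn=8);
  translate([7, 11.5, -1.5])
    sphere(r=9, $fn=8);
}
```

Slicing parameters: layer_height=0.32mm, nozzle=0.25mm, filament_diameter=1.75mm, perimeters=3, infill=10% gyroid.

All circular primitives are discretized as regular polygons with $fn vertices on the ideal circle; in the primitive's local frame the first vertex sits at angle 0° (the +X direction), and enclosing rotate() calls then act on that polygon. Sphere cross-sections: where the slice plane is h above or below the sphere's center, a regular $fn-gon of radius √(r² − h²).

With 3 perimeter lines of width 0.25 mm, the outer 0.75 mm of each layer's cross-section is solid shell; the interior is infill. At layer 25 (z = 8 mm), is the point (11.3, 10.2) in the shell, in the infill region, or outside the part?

At z = 8 mm: the r=10.5 cylinder gives a regular 8-gon of circumradius 10.5 (constant along its height); the sphere at (7, 11.5) is not intersected at this z (|z−center|=9.500 > r=9); After the difference (first − rest): none of the subtracted shapes is present at this height, so the r=10.5 cylinder is unchanged — 1 connected region. Overall, the cross-section is a single solid region. The nearest boundary edge runs (10.50, 0.00)→(7.42, 7.42); distance from the point to it = 4.77 mm. The point is not inside any of the regions above, so it lies outside the cross-section (4.77 mm from the nearest boundary).

outside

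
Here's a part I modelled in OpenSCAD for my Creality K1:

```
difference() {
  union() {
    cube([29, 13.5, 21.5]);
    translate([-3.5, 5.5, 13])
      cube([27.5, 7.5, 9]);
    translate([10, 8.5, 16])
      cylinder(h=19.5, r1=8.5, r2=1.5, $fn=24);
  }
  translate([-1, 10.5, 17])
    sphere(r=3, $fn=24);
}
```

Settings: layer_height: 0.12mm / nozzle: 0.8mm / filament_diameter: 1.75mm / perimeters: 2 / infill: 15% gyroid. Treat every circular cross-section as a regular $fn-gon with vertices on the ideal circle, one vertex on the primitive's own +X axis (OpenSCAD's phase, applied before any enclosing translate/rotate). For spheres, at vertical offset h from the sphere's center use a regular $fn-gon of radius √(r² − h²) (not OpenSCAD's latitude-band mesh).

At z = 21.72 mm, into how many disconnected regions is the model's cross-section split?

1

At z = 21.72 mm: the cube is absent (z outside [0, 21.5]); the cube at (-3.5, 5.5) is present — its section is the full 27.5×7.5 rectangle; the cone at (10, 8.5): at t=0.293 of its height the radius interpolates to r₁+(r₂−r₁)t = 6.447, giving a regular 24-gon of that circumradius; Taking the union: the regions partially overlap (shared area 89.51 mm²), so overlapping operands fuse into one piece — 1 connected region; the sphere at (-1, 10.5) is not intersected at this z (|z−center|=4.720 > r=3); After the difference (first − rest): none of the subtracted shapes is present at this height, so the result so far is unchanged — 1 connected region. The result has 1 disconnected region.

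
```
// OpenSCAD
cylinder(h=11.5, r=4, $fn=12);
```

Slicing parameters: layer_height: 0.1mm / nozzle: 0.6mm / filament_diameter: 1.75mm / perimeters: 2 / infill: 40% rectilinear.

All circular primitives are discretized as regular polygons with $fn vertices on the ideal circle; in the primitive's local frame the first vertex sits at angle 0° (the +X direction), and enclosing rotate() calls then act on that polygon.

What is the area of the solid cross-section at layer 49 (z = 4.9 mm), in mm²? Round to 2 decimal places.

48.00 mm²

At z = 4.9 mm: the cylinder: section is a regular 12-gon, circumradius r=4 (area = (12/2)·4.000²·sin(360°/12) = 48.00 mm²). Overall, the cross-section is a single solid region. Net area = 48.00 mm².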